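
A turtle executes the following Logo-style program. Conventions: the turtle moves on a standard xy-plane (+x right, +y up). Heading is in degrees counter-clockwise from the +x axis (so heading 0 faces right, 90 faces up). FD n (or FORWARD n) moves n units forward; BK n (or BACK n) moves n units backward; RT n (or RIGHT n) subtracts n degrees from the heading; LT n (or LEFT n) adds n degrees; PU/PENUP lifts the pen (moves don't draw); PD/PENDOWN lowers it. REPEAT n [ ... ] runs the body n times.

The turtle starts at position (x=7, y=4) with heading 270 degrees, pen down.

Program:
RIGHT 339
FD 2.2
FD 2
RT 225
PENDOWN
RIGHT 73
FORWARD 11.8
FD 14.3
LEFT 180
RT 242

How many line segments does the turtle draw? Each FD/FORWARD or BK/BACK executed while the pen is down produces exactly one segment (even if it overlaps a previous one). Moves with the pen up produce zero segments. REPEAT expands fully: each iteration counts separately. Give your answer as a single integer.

Executing turtle program step by step:
Start: pos=(7,4), heading=270, pen down
RT 339: heading 270 -> 291
FD 2.2: (7,4) -> (7.788,1.946) [heading=291, draw]
FD 2: (7.788,1.946) -> (8.505,0.079) [heading=291, draw]
RT 225: heading 291 -> 66
PD: pen down
RT 73: heading 66 -> 353
FD 11.8: (8.505,0.079) -> (20.217,-1.359) [heading=353, draw]
FD 14.3: (20.217,-1.359) -> (34.411,-3.102) [heading=353, draw]
LT 180: heading 353 -> 173
RT 242: heading 173 -> 291
Final: pos=(34.411,-3.102), heading=291, 4 segment(s) drawn
Segments drawn: 4

Answer: 4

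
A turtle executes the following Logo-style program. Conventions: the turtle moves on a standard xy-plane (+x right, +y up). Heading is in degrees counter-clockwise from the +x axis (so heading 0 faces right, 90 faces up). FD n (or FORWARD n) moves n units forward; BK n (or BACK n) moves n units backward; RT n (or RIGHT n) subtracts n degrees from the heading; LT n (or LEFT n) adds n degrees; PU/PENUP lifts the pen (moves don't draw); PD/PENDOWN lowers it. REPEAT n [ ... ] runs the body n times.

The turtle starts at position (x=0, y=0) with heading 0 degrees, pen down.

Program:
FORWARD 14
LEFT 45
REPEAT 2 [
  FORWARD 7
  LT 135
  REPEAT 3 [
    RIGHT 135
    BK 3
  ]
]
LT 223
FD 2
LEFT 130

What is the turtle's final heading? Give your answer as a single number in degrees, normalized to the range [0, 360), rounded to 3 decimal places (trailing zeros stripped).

Answer: 218

Derivation:
Executing turtle program step by step:
Start: pos=(0,0), heading=0, pen down
FD 14: (0,0) -> (14,0) [heading=0, draw]
LT 45: heading 0 -> 45
REPEAT 2 [
  -- iteration 1/2 --
  FD 7: (14,0) -> (18.95,4.95) [heading=45, draw]
  LT 135: heading 45 -> 180
  REPEAT 3 [
    -- iteration 1/3 --
    RT 135: heading 180 -> 45
    BK 3: (18.95,4.95) -> (16.828,2.828) [heading=45, draw]
    -- iteration 2/3 --
    RT 135: heading 45 -> 270
    BK 3: (16.828,2.828) -> (16.828,5.828) [heading=270, draw]
    -- iteration 3/3 --
    RT 135: heading 270 -> 135
    BK 3: (16.828,5.828) -> (18.95,3.707) [heading=135, draw]
  ]
  -- iteration 2/2 --
  FD 7: (18.95,3.707) -> (14,8.657) [heading=135, draw]
  LT 135: heading 135 -> 270
  REPEAT 3 [
    -- iteration 1/3 --
    RT 135: heading 270 -> 135
    BK 3: (14,8.657) -> (16.121,6.536) [heading=135, draw]
    -- iteration 2/3 --
    RT 135: heading 135 -> 0
    BK 3: (16.121,6.536) -> (13.121,6.536) [heading=0, draw]
    -- iteration 3/3 --
    RT 135: heading 0 -> 225
    BK 3: (13.121,6.536) -> (15.243,8.657) [heading=225, draw]
  ]
]
LT 223: heading 225 -> 88
FD 2: (15.243,8.657) -> (15.312,10.656) [heading=88, draw]
LT 130: heading 88 -> 218
Final: pos=(15.312,10.656), heading=218, 10 segment(s) drawn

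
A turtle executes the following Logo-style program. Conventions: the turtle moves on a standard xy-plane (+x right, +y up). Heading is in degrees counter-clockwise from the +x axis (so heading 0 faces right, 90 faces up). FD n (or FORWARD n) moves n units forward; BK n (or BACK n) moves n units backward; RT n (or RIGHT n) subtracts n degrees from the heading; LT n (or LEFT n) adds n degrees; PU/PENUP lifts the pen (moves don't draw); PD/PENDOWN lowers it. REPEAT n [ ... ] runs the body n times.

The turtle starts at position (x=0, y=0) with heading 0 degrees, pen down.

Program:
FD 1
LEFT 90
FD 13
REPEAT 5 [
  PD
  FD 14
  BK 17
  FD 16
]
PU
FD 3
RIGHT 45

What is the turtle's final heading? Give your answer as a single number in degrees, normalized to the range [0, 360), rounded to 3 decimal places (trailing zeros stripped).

Executing turtle program step by step:
Start: pos=(0,0), heading=0, pen down
FD 1: (0,0) -> (1,0) [heading=0, draw]
LT 90: heading 0 -> 90
FD 13: (1,0) -> (1,13) [heading=90, draw]
REPEAT 5 [
  -- iteration 1/5 --
  PD: pen down
  FD 14: (1,13) -> (1,27) [heading=90, draw]
  BK 17: (1,27) -> (1,10) [heading=90, draw]
  FD 16: (1,10) -> (1,26) [heading=90, draw]
  -- iteration 2/5 --
  PD: pen down
  FD 14: (1,26) -> (1,40) [heading=90, draw]
  BK 17: (1,40) -> (1,23) [heading=90, draw]
  FD 16: (1,23) -> (1,39) [heading=90, draw]
  -- iteration 3/5 --
  PD: pen down
  FD 14: (1,39) -> (1,53) [heading=90, draw]
  BK 17: (1,53) -> (1,36) [heading=90, draw]
  FD 16: (1,36) -> (1,52) [heading=90, draw]
  -- iteration 4/5 --
  PD: pen down
  FD 14: (1,52) -> (1,66) [heading=90, draw]
  BK 17: (1,66) -> (1,49) [heading=90, draw]
  FD 16: (1,49) -> (1,65) [heading=90, draw]
  -- iteration 5/5 --
  PD: pen down
  FD 14: (1,65) -> (1,79) [heading=90, draw]
  BK 17: (1,79) -> (1,62) [heading=90, draw]
  FD 16: (1,62) -> (1,78) [heading=90, draw]
]
PU: pen up
FD 3: (1,78) -> (1,81) [heading=90, move]
RT 45: heading 90 -> 45
Final: pos=(1,81), heading=45, 17 segment(s) drawn

Answer: 45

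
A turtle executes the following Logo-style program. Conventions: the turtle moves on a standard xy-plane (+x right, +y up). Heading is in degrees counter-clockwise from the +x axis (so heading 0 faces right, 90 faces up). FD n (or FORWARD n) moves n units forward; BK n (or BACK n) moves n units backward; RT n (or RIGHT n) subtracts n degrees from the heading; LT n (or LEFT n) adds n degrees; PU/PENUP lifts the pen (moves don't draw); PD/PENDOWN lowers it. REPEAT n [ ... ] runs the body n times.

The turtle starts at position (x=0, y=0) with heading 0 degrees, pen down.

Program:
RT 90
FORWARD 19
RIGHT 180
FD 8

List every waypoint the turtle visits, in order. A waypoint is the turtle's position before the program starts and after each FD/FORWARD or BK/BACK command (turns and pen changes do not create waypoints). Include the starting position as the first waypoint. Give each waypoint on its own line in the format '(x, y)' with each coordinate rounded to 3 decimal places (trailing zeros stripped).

Executing turtle program step by step:
Start: pos=(0,0), heading=0, pen down
RT 90: heading 0 -> 270
FD 19: (0,0) -> (0,-19) [heading=270, draw]
RT 180: heading 270 -> 90
FD 8: (0,-19) -> (0,-11) [heading=90, draw]
Final: pos=(0,-11), heading=90, 2 segment(s) drawn
Waypoints (3 total):
(0, 0)
(0, -19)
(0, -11)

Answer: (0, 0)
(0, -19)
(0, -11)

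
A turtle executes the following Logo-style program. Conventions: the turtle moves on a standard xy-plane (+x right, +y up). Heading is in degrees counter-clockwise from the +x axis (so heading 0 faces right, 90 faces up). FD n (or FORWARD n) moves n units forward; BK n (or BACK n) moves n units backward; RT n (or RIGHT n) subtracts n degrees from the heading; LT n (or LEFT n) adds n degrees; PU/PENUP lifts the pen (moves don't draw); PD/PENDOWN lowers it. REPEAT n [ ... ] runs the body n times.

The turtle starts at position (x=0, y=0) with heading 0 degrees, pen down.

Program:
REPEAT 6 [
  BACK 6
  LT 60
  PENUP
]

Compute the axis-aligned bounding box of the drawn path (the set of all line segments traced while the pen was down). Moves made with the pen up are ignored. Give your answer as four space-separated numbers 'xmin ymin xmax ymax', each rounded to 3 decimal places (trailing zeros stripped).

Executing turtle program step by step:
Start: pos=(0,0), heading=0, pen down
REPEAT 6 [
  -- iteration 1/6 --
  BK 6: (0,0) -> (-6,0) [heading=0, draw]
  LT 60: heading 0 -> 60
  PU: pen up
  -- iteration 2/6 --
  BK 6: (-6,0) -> (-9,-5.196) [heading=60, move]
  LT 60: heading 60 -> 120
  PU: pen up
  -- iteration 3/6 --
  BK 6: (-9,-5.196) -> (-6,-10.392) [heading=120, move]
  LT 60: heading 120 -> 180
  PU: pen up
  -- iteration 4/6 --
  BK 6: (-6,-10.392) -> (0,-10.392) [heading=180, move]
  LT 60: heading 180 -> 240
  PU: pen up
  -- iteration 5/6 --
  BK 6: (0,-10.392) -> (3,-5.196) [heading=240, move]
  LT 60: heading 240 -> 300
  PU: pen up
  -- iteration 6/6 --
  BK 6: (3,-5.196) -> (0,0) [heading=300, move]
  LT 60: heading 300 -> 0
  PU: pen up
]
Final: pos=(0,0), heading=0, 1 segment(s) drawn

Segment endpoints: x in {-6, 0}, y in {0}
xmin=-6, ymin=0, xmax=0, ymax=0

Answer: -6 0 0 0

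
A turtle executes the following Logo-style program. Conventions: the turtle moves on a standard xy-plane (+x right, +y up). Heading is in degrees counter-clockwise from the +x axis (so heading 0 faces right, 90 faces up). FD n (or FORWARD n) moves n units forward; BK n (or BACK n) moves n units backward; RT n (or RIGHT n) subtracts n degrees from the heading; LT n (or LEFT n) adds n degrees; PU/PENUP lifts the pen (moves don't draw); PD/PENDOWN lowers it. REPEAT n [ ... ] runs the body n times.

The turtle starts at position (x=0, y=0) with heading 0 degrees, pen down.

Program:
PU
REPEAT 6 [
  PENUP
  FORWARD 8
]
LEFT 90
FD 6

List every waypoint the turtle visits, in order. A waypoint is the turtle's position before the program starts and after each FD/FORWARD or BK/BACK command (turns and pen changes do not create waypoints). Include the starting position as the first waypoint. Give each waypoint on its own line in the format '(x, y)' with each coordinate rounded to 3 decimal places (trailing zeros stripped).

Executing turtle program step by step:
Start: pos=(0,0), heading=0, pen down
PU: pen up
REPEAT 6 [
  -- iteration 1/6 --
  PU: pen up
  FD 8: (0,0) -> (8,0) [heading=0, move]
  -- iteration 2/6 --
  PU: pen up
  FD 8: (8,0) -> (16,0) [heading=0, move]
  -- iteration 3/6 --
  PU: pen up
  FD 8: (16,0) -> (24,0) [heading=0, move]
  -- iteration 4/6 --
  PU: pen up
  FD 8: (24,0) -> (32,0) [heading=0, move]
  -- iteration 5/6 --
  PU: pen up
  FD 8: (32,0) -> (40,0) [heading=0, move]
  -- iteration 6/6 --
  PU: pen up
  FD 8: (40,0) -> (48,0) [heading=0, move]
]
LT 90: heading 0 -> 90
FD 6: (48,0) -> (48,6) [heading=90, move]
Final: pos=(48,6), heading=90, 0 segment(s) drawn
Waypoints (8 total):
(0, 0)
(8, 0)
(16, 0)
(24, 0)
(32, 0)
(40, 0)
(48, 0)
(48, 6)

Answer: (0, 0)
(8, 0)
(16, 0)
(24, 0)
(32, 0)
(40, 0)
(48, 0)
(48, 6)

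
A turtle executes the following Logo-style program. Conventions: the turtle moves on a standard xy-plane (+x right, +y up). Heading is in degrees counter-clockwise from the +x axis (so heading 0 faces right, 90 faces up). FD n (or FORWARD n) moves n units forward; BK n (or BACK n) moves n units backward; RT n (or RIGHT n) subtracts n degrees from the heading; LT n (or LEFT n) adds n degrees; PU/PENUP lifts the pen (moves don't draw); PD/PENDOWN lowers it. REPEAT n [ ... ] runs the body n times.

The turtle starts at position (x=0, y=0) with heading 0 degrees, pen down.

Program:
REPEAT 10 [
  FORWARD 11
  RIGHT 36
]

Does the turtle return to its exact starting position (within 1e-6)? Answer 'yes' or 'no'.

Executing turtle program step by step:
Start: pos=(0,0), heading=0, pen down
REPEAT 10 [
  -- iteration 1/10 --
  FD 11: (0,0) -> (11,0) [heading=0, draw]
  RT 36: heading 0 -> 324
  -- iteration 2/10 --
  FD 11: (11,0) -> (19.899,-6.466) [heading=324, draw]
  RT 36: heading 324 -> 288
  -- iteration 3/10 --
  FD 11: (19.899,-6.466) -> (23.298,-16.927) [heading=288, draw]
  RT 36: heading 288 -> 252
  -- iteration 4/10 --
  FD 11: (23.298,-16.927) -> (19.899,-27.389) [heading=252, draw]
  RT 36: heading 252 -> 216
  -- iteration 5/10 --
  FD 11: (19.899,-27.389) -> (11,-33.855) [heading=216, draw]
  RT 36: heading 216 -> 180
  -- iteration 6/10 --
  FD 11: (11,-33.855) -> (0,-33.855) [heading=180, draw]
  RT 36: heading 180 -> 144
  -- iteration 7/10 --
  FD 11: (0,-33.855) -> (-8.899,-27.389) [heading=144, draw]
  RT 36: heading 144 -> 108
  -- iteration 8/10 --
  FD 11: (-8.899,-27.389) -> (-12.298,-16.927) [heading=108, draw]
  RT 36: heading 108 -> 72
  -- iteration 9/10 --
  FD 11: (-12.298,-16.927) -> (-8.899,-6.466) [heading=72, draw]
  RT 36: heading 72 -> 36
  -- iteration 10/10 --
  FD 11: (-8.899,-6.466) -> (0,0) [heading=36, draw]
  RT 36: heading 36 -> 0
]
Final: pos=(0,0), heading=0, 10 segment(s) drawn

Start position: (0, 0)
Final position: (0, 0)
Distance = 0; < 1e-6 -> CLOSED

Answer: yes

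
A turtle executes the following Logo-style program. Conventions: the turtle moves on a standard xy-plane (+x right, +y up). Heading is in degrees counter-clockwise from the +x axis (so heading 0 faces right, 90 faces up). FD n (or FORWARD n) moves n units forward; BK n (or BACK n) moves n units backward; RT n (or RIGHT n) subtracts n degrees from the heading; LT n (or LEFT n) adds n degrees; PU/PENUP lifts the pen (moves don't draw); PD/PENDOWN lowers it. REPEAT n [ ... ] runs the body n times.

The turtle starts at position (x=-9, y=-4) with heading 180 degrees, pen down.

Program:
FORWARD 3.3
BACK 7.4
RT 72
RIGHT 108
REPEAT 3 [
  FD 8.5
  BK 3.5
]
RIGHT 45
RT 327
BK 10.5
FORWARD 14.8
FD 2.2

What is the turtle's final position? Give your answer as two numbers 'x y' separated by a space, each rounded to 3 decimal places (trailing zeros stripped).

Answer: 16.458 -5.351

Derivation:
Executing turtle program step by step:
Start: pos=(-9,-4), heading=180, pen down
FD 3.3: (-9,-4) -> (-12.3,-4) [heading=180, draw]
BK 7.4: (-12.3,-4) -> (-4.9,-4) [heading=180, draw]
RT 72: heading 180 -> 108
RT 108: heading 108 -> 0
REPEAT 3 [
  -- iteration 1/3 --
  FD 8.5: (-4.9,-4) -> (3.6,-4) [heading=0, draw]
  BK 3.5: (3.6,-4) -> (0.1,-4) [heading=0, draw]
  -- iteration 2/3 --
  FD 8.5: (0.1,-4) -> (8.6,-4) [heading=0, draw]
  BK 3.5: (8.6,-4) -> (5.1,-4) [heading=0, draw]
  -- iteration 3/3 --
  FD 8.5: (5.1,-4) -> (13.6,-4) [heading=0, draw]
  BK 3.5: (13.6,-4) -> (10.1,-4) [heading=0, draw]
]
RT 45: heading 0 -> 315
RT 327: heading 315 -> 348
BK 10.5: (10.1,-4) -> (-0.171,-1.817) [heading=348, draw]
FD 14.8: (-0.171,-1.817) -> (14.306,-4.894) [heading=348, draw]
FD 2.2: (14.306,-4.894) -> (16.458,-5.351) [heading=348, draw]
Final: pos=(16.458,-5.351), heading=348, 11 segment(s) drawn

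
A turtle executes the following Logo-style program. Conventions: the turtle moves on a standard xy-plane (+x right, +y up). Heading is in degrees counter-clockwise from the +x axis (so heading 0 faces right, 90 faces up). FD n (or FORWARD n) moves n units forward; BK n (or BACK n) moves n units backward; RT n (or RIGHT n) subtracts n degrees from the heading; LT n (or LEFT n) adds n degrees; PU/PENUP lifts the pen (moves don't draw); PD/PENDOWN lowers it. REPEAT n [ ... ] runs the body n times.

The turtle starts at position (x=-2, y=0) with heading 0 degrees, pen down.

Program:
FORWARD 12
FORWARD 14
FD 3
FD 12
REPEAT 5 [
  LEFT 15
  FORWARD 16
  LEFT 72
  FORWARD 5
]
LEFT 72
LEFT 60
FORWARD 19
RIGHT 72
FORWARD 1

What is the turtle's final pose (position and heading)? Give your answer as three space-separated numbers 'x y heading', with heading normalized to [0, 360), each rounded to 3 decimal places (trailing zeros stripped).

Answer: 36.031 -1.338 135

Derivation:
Executing turtle program step by step:
Start: pos=(-2,0), heading=0, pen down
FD 12: (-2,0) -> (10,0) [heading=0, draw]
FD 14: (10,0) -> (24,0) [heading=0, draw]
FD 3: (24,0) -> (27,0) [heading=0, draw]
FD 12: (27,0) -> (39,0) [heading=0, draw]
REPEAT 5 [
  -- iteration 1/5 --
  LT 15: heading 0 -> 15
  FD 16: (39,0) -> (54.455,4.141) [heading=15, draw]
  LT 72: heading 15 -> 87
  FD 5: (54.455,4.141) -> (54.716,9.134) [heading=87, draw]
  -- iteration 2/5 --
  LT 15: heading 87 -> 102
  FD 16: (54.716,9.134) -> (51.39,24.785) [heading=102, draw]
  LT 72: heading 102 -> 174
  FD 5: (51.39,24.785) -> (46.417,25.307) [heading=174, draw]
  -- iteration 3/5 --
  LT 15: heading 174 -> 189
  FD 16: (46.417,25.307) -> (30.614,22.804) [heading=189, draw]
  LT 72: heading 189 -> 261
  FD 5: (30.614,22.804) -> (29.832,17.866) [heading=261, draw]
  -- iteration 4/5 --
  LT 15: heading 261 -> 276
  FD 16: (29.832,17.866) -> (31.505,1.954) [heading=276, draw]
  LT 72: heading 276 -> 348
  FD 5: (31.505,1.954) -> (36.395,0.914) [heading=348, draw]
  -- iteration 5/5 --
  LT 15: heading 348 -> 3
  FD 16: (36.395,0.914) -> (52.373,1.751) [heading=3, draw]
  LT 72: heading 3 -> 75
  FD 5: (52.373,1.751) -> (53.667,6.581) [heading=75, draw]
]
LT 72: heading 75 -> 147
LT 60: heading 147 -> 207
FD 19: (53.667,6.581) -> (36.738,-2.045) [heading=207, draw]
RT 72: heading 207 -> 135
FD 1: (36.738,-2.045) -> (36.031,-1.338) [heading=135, draw]
Final: pos=(36.031,-1.338), heading=135, 16 segment(s) drawn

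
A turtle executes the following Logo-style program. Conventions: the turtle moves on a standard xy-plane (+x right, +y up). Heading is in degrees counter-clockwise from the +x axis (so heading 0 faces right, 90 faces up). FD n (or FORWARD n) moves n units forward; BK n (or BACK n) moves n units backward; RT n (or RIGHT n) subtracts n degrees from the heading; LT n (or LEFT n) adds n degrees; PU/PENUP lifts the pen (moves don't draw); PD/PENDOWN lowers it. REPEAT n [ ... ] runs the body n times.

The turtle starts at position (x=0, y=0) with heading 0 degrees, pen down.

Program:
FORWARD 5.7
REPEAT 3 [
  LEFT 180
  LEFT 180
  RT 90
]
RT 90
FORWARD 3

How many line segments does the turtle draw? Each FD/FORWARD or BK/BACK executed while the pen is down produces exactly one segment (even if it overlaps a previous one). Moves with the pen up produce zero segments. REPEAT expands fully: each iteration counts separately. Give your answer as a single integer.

Executing turtle program step by step:
Start: pos=(0,0), heading=0, pen down
FD 5.7: (0,0) -> (5.7,0) [heading=0, draw]
REPEAT 3 [
  -- iteration 1/3 --
  LT 180: heading 0 -> 180
  LT 180: heading 180 -> 0
  RT 90: heading 0 -> 270
  -- iteration 2/3 --
  LT 180: heading 270 -> 90
  LT 180: heading 90 -> 270
  RT 90: heading 270 -> 180
  -- iteration 3/3 --
  LT 180: heading 180 -> 0
  LT 180: heading 0 -> 180
  RT 90: heading 180 -> 90
]
RT 90: heading 90 -> 0
FD 3: (5.7,0) -> (8.7,0) [heading=0, draw]
Final: pos=(8.7,0), heading=0, 2 segment(s) drawn
Segments drawn: 2

Answer: 2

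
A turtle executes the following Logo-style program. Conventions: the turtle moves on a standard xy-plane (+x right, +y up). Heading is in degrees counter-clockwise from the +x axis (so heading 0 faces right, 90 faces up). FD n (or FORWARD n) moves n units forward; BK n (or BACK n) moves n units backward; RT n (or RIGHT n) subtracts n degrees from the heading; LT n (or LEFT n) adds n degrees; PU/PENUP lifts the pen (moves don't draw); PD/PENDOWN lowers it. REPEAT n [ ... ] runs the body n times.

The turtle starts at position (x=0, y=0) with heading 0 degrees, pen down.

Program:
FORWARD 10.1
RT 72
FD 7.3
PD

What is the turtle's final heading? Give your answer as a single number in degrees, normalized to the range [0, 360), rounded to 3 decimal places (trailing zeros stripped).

Answer: 288

Derivation:
Executing turtle program step by step:
Start: pos=(0,0), heading=0, pen down
FD 10.1: (0,0) -> (10.1,0) [heading=0, draw]
RT 72: heading 0 -> 288
FD 7.3: (10.1,0) -> (12.356,-6.943) [heading=288, draw]
PD: pen down
Final: pos=(12.356,-6.943), heading=288, 2 segment(s) drawn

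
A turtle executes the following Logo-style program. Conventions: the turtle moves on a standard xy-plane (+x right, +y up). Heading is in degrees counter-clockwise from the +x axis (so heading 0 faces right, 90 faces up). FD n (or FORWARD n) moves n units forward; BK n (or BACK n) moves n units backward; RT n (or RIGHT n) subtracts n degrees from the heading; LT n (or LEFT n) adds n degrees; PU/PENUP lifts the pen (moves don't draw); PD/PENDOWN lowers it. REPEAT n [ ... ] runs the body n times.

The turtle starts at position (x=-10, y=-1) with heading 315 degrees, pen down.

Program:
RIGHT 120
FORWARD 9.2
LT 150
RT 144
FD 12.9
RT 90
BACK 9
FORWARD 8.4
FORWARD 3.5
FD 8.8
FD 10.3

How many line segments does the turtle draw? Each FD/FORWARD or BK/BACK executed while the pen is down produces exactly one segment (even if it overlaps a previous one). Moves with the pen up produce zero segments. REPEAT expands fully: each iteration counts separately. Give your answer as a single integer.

Answer: 7

Derivation:
Executing turtle program step by step:
Start: pos=(-10,-1), heading=315, pen down
RT 120: heading 315 -> 195
FD 9.2: (-10,-1) -> (-18.887,-3.381) [heading=195, draw]
LT 150: heading 195 -> 345
RT 144: heading 345 -> 201
FD 12.9: (-18.887,-3.381) -> (-30.93,-8.004) [heading=201, draw]
RT 90: heading 201 -> 111
BK 9: (-30.93,-8.004) -> (-27.704,-16.406) [heading=111, draw]
FD 8.4: (-27.704,-16.406) -> (-30.715,-8.564) [heading=111, draw]
FD 3.5: (-30.715,-8.564) -> (-31.969,-5.297) [heading=111, draw]
FD 8.8: (-31.969,-5.297) -> (-35.123,2.919) [heading=111, draw]
FD 10.3: (-35.123,2.919) -> (-38.814,12.535) [heading=111, draw]
Final: pos=(-38.814,12.535), heading=111, 7 segment(s) drawn
Segments drawn: 7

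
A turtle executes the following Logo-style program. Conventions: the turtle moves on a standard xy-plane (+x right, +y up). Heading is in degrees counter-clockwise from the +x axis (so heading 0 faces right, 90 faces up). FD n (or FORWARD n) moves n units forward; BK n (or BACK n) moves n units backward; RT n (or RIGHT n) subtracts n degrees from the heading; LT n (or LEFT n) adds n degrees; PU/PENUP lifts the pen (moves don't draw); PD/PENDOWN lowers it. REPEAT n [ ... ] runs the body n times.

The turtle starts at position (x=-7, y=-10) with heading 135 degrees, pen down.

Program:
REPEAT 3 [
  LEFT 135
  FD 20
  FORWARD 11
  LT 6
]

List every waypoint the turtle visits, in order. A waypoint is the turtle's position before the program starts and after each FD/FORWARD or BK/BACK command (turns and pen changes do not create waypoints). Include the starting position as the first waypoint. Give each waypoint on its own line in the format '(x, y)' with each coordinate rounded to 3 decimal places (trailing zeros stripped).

Answer: (-7, -10)
(-7, -30)
(-7, -41)
(5.586, -25.457)
(12.509, -16.908)
(-7.054, -21.067)
(-17.814, -23.354)

Derivation:
Executing turtle program step by step:
Start: pos=(-7,-10), heading=135, pen down
REPEAT 3 [
  -- iteration 1/3 --
  LT 135: heading 135 -> 270
  FD 20: (-7,-10) -> (-7,-30) [heading=270, draw]
  FD 11: (-7,-30) -> (-7,-41) [heading=270, draw]
  LT 6: heading 270 -> 276
  -- iteration 2/3 --
  LT 135: heading 276 -> 51
  FD 20: (-7,-41) -> (5.586,-25.457) [heading=51, draw]
  FD 11: (5.586,-25.457) -> (12.509,-16.908) [heading=51, draw]
  LT 6: heading 51 -> 57
  -- iteration 3/3 --
  LT 135: heading 57 -> 192
  FD 20: (12.509,-16.908) -> (-7.054,-21.067) [heading=192, draw]
  FD 11: (-7.054,-21.067) -> (-17.814,-23.354) [heading=192, draw]
  LT 6: heading 192 -> 198
]
Final: pos=(-17.814,-23.354), heading=198, 6 segment(s) drawn
Waypoints (7 total):
(-7, -10)
(-7, -30)
(-7, -41)
(5.586, -25.457)
(12.509, -16.908)
(-7.054, -21.067)
(-17.814, -23.354)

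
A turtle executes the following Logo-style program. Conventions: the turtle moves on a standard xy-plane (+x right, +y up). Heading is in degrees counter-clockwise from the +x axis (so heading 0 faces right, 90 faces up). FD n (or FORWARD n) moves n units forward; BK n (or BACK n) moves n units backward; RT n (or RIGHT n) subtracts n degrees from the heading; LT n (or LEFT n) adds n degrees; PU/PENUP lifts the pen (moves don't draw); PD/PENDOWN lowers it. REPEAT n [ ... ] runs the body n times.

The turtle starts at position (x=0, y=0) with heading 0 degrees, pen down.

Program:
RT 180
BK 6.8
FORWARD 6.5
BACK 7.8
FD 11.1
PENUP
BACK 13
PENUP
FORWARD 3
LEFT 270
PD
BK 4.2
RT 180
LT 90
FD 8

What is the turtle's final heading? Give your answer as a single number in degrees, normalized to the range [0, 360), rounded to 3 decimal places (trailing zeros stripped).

Answer: 0

Derivation:
Executing turtle program step by step:
Start: pos=(0,0), heading=0, pen down
RT 180: heading 0 -> 180
BK 6.8: (0,0) -> (6.8,0) [heading=180, draw]
FD 6.5: (6.8,0) -> (0.3,0) [heading=180, draw]
BK 7.8: (0.3,0) -> (8.1,0) [heading=180, draw]
FD 11.1: (8.1,0) -> (-3,0) [heading=180, draw]
PU: pen up
BK 13: (-3,0) -> (10,0) [heading=180, move]
PU: pen up
FD 3: (10,0) -> (7,0) [heading=180, move]
LT 270: heading 180 -> 90
PD: pen down
BK 4.2: (7,0) -> (7,-4.2) [heading=90, draw]
RT 180: heading 90 -> 270
LT 90: heading 270 -> 0
FD 8: (7,-4.2) -> (15,-4.2) [heading=0, draw]
Final: pos=(15,-4.2), heading=0, 6 segment(s) drawn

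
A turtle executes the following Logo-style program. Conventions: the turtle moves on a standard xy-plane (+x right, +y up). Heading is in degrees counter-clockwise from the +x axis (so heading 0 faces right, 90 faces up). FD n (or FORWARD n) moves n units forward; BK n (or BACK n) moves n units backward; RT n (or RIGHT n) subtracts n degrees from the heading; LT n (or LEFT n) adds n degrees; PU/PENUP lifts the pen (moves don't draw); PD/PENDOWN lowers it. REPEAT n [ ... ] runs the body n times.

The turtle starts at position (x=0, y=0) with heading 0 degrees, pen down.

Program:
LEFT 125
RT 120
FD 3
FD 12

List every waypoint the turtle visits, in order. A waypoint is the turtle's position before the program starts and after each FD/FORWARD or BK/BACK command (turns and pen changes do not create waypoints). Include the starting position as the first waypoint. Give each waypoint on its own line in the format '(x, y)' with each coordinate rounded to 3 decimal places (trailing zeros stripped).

Executing turtle program step by step:
Start: pos=(0,0), heading=0, pen down
LT 125: heading 0 -> 125
RT 120: heading 125 -> 5
FD 3: (0,0) -> (2.989,0.261) [heading=5, draw]
FD 12: (2.989,0.261) -> (14.943,1.307) [heading=5, draw]
Final: pos=(14.943,1.307), heading=5, 2 segment(s) drawn
Waypoints (3 total):
(0, 0)
(2.989, 0.261)
(14.943, 1.307)

Answer: (0, 0)
(2.989, 0.261)
(14.943, 1.307)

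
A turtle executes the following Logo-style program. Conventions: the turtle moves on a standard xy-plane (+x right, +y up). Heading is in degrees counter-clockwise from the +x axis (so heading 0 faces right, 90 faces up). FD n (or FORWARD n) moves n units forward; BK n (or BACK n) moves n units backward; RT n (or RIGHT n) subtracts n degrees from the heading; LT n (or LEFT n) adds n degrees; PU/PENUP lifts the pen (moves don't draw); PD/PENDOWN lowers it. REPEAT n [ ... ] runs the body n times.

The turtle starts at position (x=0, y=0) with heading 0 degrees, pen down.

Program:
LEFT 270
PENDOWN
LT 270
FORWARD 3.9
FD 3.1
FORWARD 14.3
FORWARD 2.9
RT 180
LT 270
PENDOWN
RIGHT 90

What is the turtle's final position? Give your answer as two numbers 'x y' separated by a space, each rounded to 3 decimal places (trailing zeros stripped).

Answer: -24.2 0

Derivation:
Executing turtle program step by step:
Start: pos=(0,0), heading=0, pen down
LT 270: heading 0 -> 270
PD: pen down
LT 270: heading 270 -> 180
FD 3.9: (0,0) -> (-3.9,0) [heading=180, draw]
FD 3.1: (-3.9,0) -> (-7,0) [heading=180, draw]
FD 14.3: (-7,0) -> (-21.3,0) [heading=180, draw]
FD 2.9: (-21.3,0) -> (-24.2,0) [heading=180, draw]
RT 180: heading 180 -> 0
LT 270: heading 0 -> 270
PD: pen down
RT 90: heading 270 -> 180
Final: pos=(-24.2,0), heading=180, 4 segment(s) drawn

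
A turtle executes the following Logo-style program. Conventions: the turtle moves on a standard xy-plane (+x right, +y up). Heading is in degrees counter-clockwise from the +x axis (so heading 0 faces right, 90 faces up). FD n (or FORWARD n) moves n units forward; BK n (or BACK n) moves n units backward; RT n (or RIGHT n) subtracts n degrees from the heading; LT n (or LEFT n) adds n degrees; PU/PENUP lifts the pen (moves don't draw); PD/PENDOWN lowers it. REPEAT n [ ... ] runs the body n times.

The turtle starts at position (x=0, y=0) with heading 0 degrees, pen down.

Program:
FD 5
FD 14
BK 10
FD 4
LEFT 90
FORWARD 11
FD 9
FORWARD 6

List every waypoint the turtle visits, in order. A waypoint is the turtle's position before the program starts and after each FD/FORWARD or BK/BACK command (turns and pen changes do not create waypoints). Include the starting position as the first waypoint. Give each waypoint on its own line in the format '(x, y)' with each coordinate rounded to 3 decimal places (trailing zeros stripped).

Answer: (0, 0)
(5, 0)
(19, 0)
(9, 0)
(13, 0)
(13, 11)
(13, 20)
(13, 26)

Derivation:
Executing turtle program step by step:
Start: pos=(0,0), heading=0, pen down
FD 5: (0,0) -> (5,0) [heading=0, draw]
FD 14: (5,0) -> (19,0) [heading=0, draw]
BK 10: (19,0) -> (9,0) [heading=0, draw]
FD 4: (9,0) -> (13,0) [heading=0, draw]
LT 90: heading 0 -> 90
FD 11: (13,0) -> (13,11) [heading=90, draw]
FD 9: (13,11) -> (13,20) [heading=90, draw]
FD 6: (13,20) -> (13,26) [heading=90, draw]
Final: pos=(13,26), heading=90, 7 segment(s) drawn
Waypoints (8 total):
(0, 0)
(5, 0)
(19, 0)
(9, 0)
(13, 0)
(13, 11)
(13, 20)
(13, 26)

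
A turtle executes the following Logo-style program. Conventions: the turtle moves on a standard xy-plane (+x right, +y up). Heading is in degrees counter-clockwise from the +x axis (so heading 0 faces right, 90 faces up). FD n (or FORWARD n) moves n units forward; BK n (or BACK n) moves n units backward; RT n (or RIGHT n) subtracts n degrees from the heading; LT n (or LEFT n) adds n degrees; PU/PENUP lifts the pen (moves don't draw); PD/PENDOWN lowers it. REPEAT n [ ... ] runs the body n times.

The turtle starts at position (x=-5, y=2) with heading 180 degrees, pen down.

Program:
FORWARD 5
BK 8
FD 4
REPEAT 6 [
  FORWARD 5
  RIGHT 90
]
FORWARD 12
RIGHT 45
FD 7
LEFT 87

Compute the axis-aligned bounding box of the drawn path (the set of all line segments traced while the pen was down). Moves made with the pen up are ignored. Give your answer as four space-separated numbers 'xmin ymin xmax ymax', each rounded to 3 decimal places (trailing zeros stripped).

Answer: -11 2 5.95 7

Derivation:
Executing turtle program step by step:
Start: pos=(-5,2), heading=180, pen down
FD 5: (-5,2) -> (-10,2) [heading=180, draw]
BK 8: (-10,2) -> (-2,2) [heading=180, draw]
FD 4: (-2,2) -> (-6,2) [heading=180, draw]
REPEAT 6 [
  -- iteration 1/6 --
  FD 5: (-6,2) -> (-11,2) [heading=180, draw]
  RT 90: heading 180 -> 90
  -- iteration 2/6 --
  FD 5: (-11,2) -> (-11,7) [heading=90, draw]
  RT 90: heading 90 -> 0
  -- iteration 3/6 --
  FD 5: (-11,7) -> (-6,7) [heading=0, draw]
  RT 90: heading 0 -> 270
  -- iteration 4/6 --
  FD 5: (-6,7) -> (-6,2) [heading=270, draw]
  RT 90: heading 270 -> 180
  -- iteration 5/6 --
  FD 5: (-6,2) -> (-11,2) [heading=180, draw]
  RT 90: heading 180 -> 90
  -- iteration 6/6 --
  FD 5: (-11,2) -> (-11,7) [heading=90, draw]
  RT 90: heading 90 -> 0
]
FD 12: (-11,7) -> (1,7) [heading=0, draw]
RT 45: heading 0 -> 315
FD 7: (1,7) -> (5.95,2.05) [heading=315, draw]
LT 87: heading 315 -> 42
Final: pos=(5.95,2.05), heading=42, 11 segment(s) drawn

Segment endpoints: x in {-11, -11, -10, -6, -5, -2, 1, 5.95}, y in {2, 2, 2, 2, 2.05, 7, 7, 7}
xmin=-11, ymin=2, xmax=5.95, ymax=7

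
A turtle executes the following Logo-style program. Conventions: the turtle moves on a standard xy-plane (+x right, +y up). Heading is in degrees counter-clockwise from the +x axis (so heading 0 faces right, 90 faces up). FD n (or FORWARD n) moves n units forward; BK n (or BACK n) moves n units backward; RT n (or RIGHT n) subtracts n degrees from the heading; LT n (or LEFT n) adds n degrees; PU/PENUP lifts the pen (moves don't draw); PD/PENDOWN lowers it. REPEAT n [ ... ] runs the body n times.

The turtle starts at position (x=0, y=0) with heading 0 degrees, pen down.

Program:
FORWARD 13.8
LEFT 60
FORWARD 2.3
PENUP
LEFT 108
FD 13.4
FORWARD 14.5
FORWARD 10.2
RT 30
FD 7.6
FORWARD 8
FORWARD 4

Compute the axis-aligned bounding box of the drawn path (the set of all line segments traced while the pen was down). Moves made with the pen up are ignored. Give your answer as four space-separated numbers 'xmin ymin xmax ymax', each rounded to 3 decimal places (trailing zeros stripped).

Answer: 0 0 14.95 1.992

Derivation:
Executing turtle program step by step:
Start: pos=(0,0), heading=0, pen down
FD 13.8: (0,0) -> (13.8,0) [heading=0, draw]
LT 60: heading 0 -> 60
FD 2.3: (13.8,0) -> (14.95,1.992) [heading=60, draw]
PU: pen up
LT 108: heading 60 -> 168
FD 13.4: (14.95,1.992) -> (1.843,4.778) [heading=168, move]
FD 14.5: (1.843,4.778) -> (-12.34,7.793) [heading=168, move]
FD 10.2: (-12.34,7.793) -> (-22.317,9.913) [heading=168, move]
RT 30: heading 168 -> 138
FD 7.6: (-22.317,9.913) -> (-27.965,14.999) [heading=138, move]
FD 8: (-27.965,14.999) -> (-33.91,20.352) [heading=138, move]
FD 4: (-33.91,20.352) -> (-36.883,23.028) [heading=138, move]
Final: pos=(-36.883,23.028), heading=138, 2 segment(s) drawn

Segment endpoints: x in {0, 13.8, 14.95}, y in {0, 1.992}
xmin=0, ymin=0, xmax=14.95, ymax=1.992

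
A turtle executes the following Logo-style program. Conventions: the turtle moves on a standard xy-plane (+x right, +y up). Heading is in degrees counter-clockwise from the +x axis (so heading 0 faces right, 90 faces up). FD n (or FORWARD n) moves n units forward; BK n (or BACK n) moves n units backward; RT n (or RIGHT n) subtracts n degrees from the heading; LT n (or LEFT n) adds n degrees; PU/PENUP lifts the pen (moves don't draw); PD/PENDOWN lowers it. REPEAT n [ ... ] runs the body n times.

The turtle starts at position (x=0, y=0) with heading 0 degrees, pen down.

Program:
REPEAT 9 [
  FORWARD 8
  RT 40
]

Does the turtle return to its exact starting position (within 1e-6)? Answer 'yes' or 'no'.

Answer: yes

Derivation:
Executing turtle program step by step:
Start: pos=(0,0), heading=0, pen down
REPEAT 9 [
  -- iteration 1/9 --
  FD 8: (0,0) -> (8,0) [heading=0, draw]
  RT 40: heading 0 -> 320
  -- iteration 2/9 --
  FD 8: (8,0) -> (14.128,-5.142) [heading=320, draw]
  RT 40: heading 320 -> 280
  -- iteration 3/9 --
  FD 8: (14.128,-5.142) -> (15.518,-13.021) [heading=280, draw]
  RT 40: heading 280 -> 240
  -- iteration 4/9 --
  FD 8: (15.518,-13.021) -> (11.518,-19.949) [heading=240, draw]
  RT 40: heading 240 -> 200
  -- iteration 5/9 --
  FD 8: (11.518,-19.949) -> (4,-22.685) [heading=200, draw]
  RT 40: heading 200 -> 160
  -- iteration 6/9 --
  FD 8: (4,-22.685) -> (-3.518,-19.949) [heading=160, draw]
  RT 40: heading 160 -> 120
  -- iteration 7/9 --
  FD 8: (-3.518,-19.949) -> (-7.518,-13.021) [heading=120, draw]
  RT 40: heading 120 -> 80
  -- iteration 8/9 --
  FD 8: (-7.518,-13.021) -> (-6.128,-5.142) [heading=80, draw]
  RT 40: heading 80 -> 40
  -- iteration 9/9 --
  FD 8: (-6.128,-5.142) -> (0,0) [heading=40, draw]
  RT 40: heading 40 -> 0
]
Final: pos=(0,0), heading=0, 9 segment(s) drawn

Start position: (0, 0)
Final position: (0, 0)
Distance = 0; < 1e-6 -> CLOSED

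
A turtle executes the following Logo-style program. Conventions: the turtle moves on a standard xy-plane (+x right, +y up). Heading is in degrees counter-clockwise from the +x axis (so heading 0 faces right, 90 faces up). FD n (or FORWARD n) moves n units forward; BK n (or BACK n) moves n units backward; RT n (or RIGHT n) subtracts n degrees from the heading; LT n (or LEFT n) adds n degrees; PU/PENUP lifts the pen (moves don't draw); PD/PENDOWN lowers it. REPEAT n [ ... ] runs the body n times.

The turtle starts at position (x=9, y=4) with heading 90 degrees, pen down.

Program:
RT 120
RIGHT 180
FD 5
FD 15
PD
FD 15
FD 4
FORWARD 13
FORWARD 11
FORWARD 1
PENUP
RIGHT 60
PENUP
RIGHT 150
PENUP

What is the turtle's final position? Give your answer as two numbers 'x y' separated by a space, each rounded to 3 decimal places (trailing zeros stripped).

Answer: -46.426 36

Derivation:
Executing turtle program step by step:
Start: pos=(9,4), heading=90, pen down
RT 120: heading 90 -> 330
RT 180: heading 330 -> 150
FD 5: (9,4) -> (4.67,6.5) [heading=150, draw]
FD 15: (4.67,6.5) -> (-8.321,14) [heading=150, draw]
PD: pen down
FD 15: (-8.321,14) -> (-21.311,21.5) [heading=150, draw]
FD 4: (-21.311,21.5) -> (-24.775,23.5) [heading=150, draw]
FD 13: (-24.775,23.5) -> (-36.033,30) [heading=150, draw]
FD 11: (-36.033,30) -> (-45.56,35.5) [heading=150, draw]
FD 1: (-45.56,35.5) -> (-46.426,36) [heading=150, draw]
PU: pen up
RT 60: heading 150 -> 90
PU: pen up
RT 150: heading 90 -> 300
PU: pen up
Final: pos=(-46.426,36), heading=300, 7 segment(s) drawn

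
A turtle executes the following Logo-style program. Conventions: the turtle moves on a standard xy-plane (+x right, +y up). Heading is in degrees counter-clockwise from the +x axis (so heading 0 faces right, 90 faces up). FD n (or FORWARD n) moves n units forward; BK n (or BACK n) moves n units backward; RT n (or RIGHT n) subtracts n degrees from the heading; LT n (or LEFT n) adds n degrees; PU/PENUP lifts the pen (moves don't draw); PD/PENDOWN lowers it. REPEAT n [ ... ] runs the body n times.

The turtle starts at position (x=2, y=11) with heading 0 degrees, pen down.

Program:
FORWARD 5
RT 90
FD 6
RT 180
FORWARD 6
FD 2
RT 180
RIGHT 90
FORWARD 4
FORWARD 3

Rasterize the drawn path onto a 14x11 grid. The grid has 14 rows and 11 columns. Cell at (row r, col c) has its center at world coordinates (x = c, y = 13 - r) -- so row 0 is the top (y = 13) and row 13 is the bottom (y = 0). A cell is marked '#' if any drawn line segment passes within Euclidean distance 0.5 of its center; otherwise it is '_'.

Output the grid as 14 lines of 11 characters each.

Segment 0: (2,11) -> (7,11)
Segment 1: (7,11) -> (7,5)
Segment 2: (7,5) -> (7,11)
Segment 3: (7,11) -> (7,13)
Segment 4: (7,13) -> (3,13)
Segment 5: (3,13) -> (-0,13)

Answer: ########___
_______#___
__######___
_______#___
_______#___
_______#___
_______#___
_______#___
_______#___
___________
___________
___________
___________
___________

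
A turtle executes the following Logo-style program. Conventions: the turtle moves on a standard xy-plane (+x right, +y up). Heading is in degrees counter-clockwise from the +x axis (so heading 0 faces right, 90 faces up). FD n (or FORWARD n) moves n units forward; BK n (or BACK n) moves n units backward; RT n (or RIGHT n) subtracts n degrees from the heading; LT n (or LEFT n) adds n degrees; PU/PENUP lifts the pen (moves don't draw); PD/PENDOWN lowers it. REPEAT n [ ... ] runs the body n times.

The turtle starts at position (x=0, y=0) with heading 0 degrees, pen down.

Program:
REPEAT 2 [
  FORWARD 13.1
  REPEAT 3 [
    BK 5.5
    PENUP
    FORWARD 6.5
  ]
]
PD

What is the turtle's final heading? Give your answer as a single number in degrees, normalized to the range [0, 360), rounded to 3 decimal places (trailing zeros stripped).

Answer: 0

Derivation:
Executing turtle program step by step:
Start: pos=(0,0), heading=0, pen down
REPEAT 2 [
  -- iteration 1/2 --
  FD 13.1: (0,0) -> (13.1,0) [heading=0, draw]
  REPEAT 3 [
    -- iteration 1/3 --
    BK 5.5: (13.1,0) -> (7.6,0) [heading=0, draw]
    PU: pen up
    FD 6.5: (7.6,0) -> (14.1,0) [heading=0, move]
    -- iteration 2/3 --
    BK 5.5: (14.1,0) -> (8.6,0) [heading=0, move]
    PU: pen up
    FD 6.5: (8.6,0) -> (15.1,0) [heading=0, move]
    -- iteration 3/3 --
    BK 5.5: (15.1,0) -> (9.6,0) [heading=0, move]
    PU: pen up
    FD 6.5: (9.6,0) -> (16.1,0) [heading=0, move]
  ]
  -- iteration 2/2 --
  FD 13.1: (16.1,0) -> (29.2,0) [heading=0, move]
  REPEAT 3 [
    -- iteration 1/3 --
    BK 5.5: (29.2,0) -> (23.7,0) [heading=0, move]
    PU: pen up
    FD 6.5: (23.7,0) -> (30.2,0) [heading=0, move]
    -- iteration 2/3 --
    BK 5.5: (30.2,0) -> (24.7,0) [heading=0, move]
    PU: pen up
    FD 6.5: (24.7,0) -> (31.2,0) [heading=0, move]
    -- iteration 3/3 --
    BK 5.5: (31.2,0) -> (25.7,0) [heading=0, move]
    PU: pen up
    FD 6.5: (25.7,0) -> (32.2,0) [heading=0, move]
  ]
]
PD: pen down
Final: pos=(32.2,0), heading=0, 2 segment(s) drawn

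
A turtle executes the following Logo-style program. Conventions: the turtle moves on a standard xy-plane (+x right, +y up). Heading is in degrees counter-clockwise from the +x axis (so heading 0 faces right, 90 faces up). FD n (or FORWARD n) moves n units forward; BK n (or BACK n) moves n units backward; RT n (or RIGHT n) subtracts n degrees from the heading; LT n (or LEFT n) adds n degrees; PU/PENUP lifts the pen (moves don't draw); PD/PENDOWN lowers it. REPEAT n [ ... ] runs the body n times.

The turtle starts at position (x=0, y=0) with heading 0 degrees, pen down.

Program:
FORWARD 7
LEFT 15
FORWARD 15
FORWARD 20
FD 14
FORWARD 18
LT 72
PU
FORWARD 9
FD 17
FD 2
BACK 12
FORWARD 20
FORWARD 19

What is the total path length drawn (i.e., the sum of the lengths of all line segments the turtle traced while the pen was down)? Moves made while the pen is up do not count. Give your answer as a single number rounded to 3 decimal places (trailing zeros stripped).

Answer: 74

Derivation:
Executing turtle program step by step:
Start: pos=(0,0), heading=0, pen down
FD 7: (0,0) -> (7,0) [heading=0, draw]
LT 15: heading 0 -> 15
FD 15: (7,0) -> (21.489,3.882) [heading=15, draw]
FD 20: (21.489,3.882) -> (40.807,9.059) [heading=15, draw]
FD 14: (40.807,9.059) -> (54.33,12.682) [heading=15, draw]
FD 18: (54.33,12.682) -> (71.717,17.341) [heading=15, draw]
LT 72: heading 15 -> 87
PU: pen up
FD 9: (71.717,17.341) -> (72.188,26.329) [heading=87, move]
FD 17: (72.188,26.329) -> (73.078,43.305) [heading=87, move]
FD 2: (73.078,43.305) -> (73.182,45.303) [heading=87, move]
BK 12: (73.182,45.303) -> (72.554,33.319) [heading=87, move]
FD 20: (72.554,33.319) -> (73.601,53.292) [heading=87, move]
FD 19: (73.601,53.292) -> (74.596,72.266) [heading=87, move]
Final: pos=(74.596,72.266), heading=87, 5 segment(s) drawn

Segment lengths:
  seg 1: (0,0) -> (7,0), length = 7
  seg 2: (7,0) -> (21.489,3.882), length = 15
  seg 3: (21.489,3.882) -> (40.807,9.059), length = 20
  seg 4: (40.807,9.059) -> (54.33,12.682), length = 14
  seg 5: (54.33,12.682) -> (71.717,17.341), length = 18
Total = 74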